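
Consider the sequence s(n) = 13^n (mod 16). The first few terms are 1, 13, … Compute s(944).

s(0) = 1,  s(1) = 13,  s(2) = 9,  s(3) = 5,  s(4) = 1.
Since s(4) = s(0) = 1, the sequence is periodic with period 4.
(944 - 0) mod 4 = 0, so s(944) = s(0) = 1.

1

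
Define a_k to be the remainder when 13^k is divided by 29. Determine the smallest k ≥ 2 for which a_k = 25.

4

Computing terms: a_1 = 13; a_2 = 24; a_3 = 22; a_4 = 25; a_5 = 6; a_6 = 20; a_7 = 28; a_8 = 16; a_9 = 5; a_{10} = 7; a_{11} = 4; a_{12} = 23; a_{13} = 9; a_{14} = 1; a_{15} = 13.
The sequence repeats with period 14.
The value 25 first appears (with k ≥ 2) at a_4.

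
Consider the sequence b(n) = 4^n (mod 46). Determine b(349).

b(1) = 4, b(2) = 16, b(3) = 18, b(4) = 26, b(5) = 12, b(6) = 2, b(7) = 8, b(8) = 32, b(9) = 36, b(10) = 6, b(11) = 24, b(12) = 4.
Since b(12) = b(1) = 4, the sequence is periodic with period 11.
So b(349) = b(1 + ((349-1) mod 11)) = b(8) = 32.

32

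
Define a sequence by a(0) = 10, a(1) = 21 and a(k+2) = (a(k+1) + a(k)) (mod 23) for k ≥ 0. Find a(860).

10

a(0) = 10, a(1) = 21, a(2) = 8, a(3) = 6, a(4) = 14, a(5) = 20, a(6) = 11, a(7) = 8, a(8) = 19, a(9) = 4, a(10) = 0, a(11) = 4, a(12) = 4, a(13) = 8, a(14) = 12, a(15) = 20, a(16) = 9, a(17) = 6, a(18) = 15, a(19) = 21, a(20) = 13, a(21) = 11, a(22) = 1, a(23) = 12, a(24) = 13, a(25) = 2, a(26) = 15, a(27) = 17, a(28) = 9, a(29) = 3, a(30) = 12, a(31) = 15, a(32) = 4, a(33) = 19, a(34) = 0, a(35) = 19, a(36) = 19, a(37) = 15, a(38) = 11, a(39) = 3, a(40) = 14, a(41) = 17, a(42) = 8, a(43) = 2, a(44) = 10, a(45) = 12, a(46) = 22, a(47) = 11, a(48) = 10, a(49) = 21.
Since (a(48), a(49)) = (a(0), a(1)) = (10, 21) (two consecutive terms determine the rest), the sequence is periodic with period 48.
(860 - 0) mod 48 = 44, so a(860) = a(44) = 10.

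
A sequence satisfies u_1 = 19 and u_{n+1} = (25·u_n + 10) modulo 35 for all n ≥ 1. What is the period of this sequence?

3

Computing terms: u_1 = 19, u_2 = 30, u_3 = 25, u_4 = 5, u_5 = 30.
Since u_5 = u_2 = 30, the sequence is eventually periodic: after a pre-period of length 1 it cycles with period 3.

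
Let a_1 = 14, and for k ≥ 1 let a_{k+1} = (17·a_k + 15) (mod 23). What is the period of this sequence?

Computing terms: a_1 = 14; a_2 = 0; a_3 = 15; a_4 = 17; a_5 = 5; a_6 = 8; a_7 = 13; a_8 = 6; a_9 = 2; a_{10} = 3; a_{11} = 20; a_{12} = 10; a_{13} = 1; a_{14} = 9; a_{15} = 7; a_{16} = 19; a_{17} = 16; a_{18} = 11; a_{19} = 18; a_{20} = 22; a_{21} = 21; a_{22} = 4; a_{23} = 14.
The sequence repeats with period 22.

22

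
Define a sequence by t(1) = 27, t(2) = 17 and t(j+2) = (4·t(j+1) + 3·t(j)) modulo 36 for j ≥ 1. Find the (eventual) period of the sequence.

Computing terms: t(1) = 27,  t(2) = 17,  t(3) = 5,  t(4) = 35,  t(5) = 11,  t(6) = 5,  t(7) = 17,  t(8) = 11,  t(9) = 23,  t(10) = 17,  t(11) = 29,  t(12) = 23,  t(13) = 35,  t(14) = 29,  t(15) = 5,  t(16) = 35.
Since (t(15), t(16)) = (t(3), t(4)) = (5, 35) (two consecutive terms determine the rest), the sequence is eventually periodic: after a pre-period of length 2 it cycles with period 12.

12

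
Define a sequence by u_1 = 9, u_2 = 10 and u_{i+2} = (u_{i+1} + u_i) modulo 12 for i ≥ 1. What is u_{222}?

We have u_1 = 9, u_2 = 10, u_3 = 7, u_4 = 5, u_5 = 0, u_6 = 5, u_7 = 5, u_8 = 10, u_9 = 3, u_{10} = 1, u_{11} = 4, u_{12} = 5, u_{13} = 9, u_{14} = 2, u_{15} = 11, u_{16} = 1, u_{17} = 0, u_{18} = 1, u_{19} = 1, u_{20} = 2, u_{21} = 3, u_{22} = 5, u_{23} = 8, u_{24} = 1, u_{25} = 9, u_{26} = 10.
The sequence repeats with period 24.
(222 - 1) mod 24 = 5, so u_{222} = u_6 = 5.

5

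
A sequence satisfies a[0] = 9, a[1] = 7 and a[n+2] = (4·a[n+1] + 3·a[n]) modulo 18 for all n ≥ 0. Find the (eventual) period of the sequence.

a[0] = 9; a[1] = 7; a[2] = 1; a[3] = 7; a[4] = 13; a[5] = 1; a[6] = 7.
Since (a[5], a[6]) = (a[2], a[3]) = (1, 7) (two consecutive terms determine the rest), the sequence is eventually periodic: after a pre-period of length 2 it cycles with period 3.

3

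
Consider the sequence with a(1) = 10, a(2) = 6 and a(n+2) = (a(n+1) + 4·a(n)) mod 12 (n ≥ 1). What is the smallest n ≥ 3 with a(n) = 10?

Listing terms: a(1) = 10, a(2) = 6, a(3) = 10, a(4) = 10, a(5) = 2, a(6) = 6, a(7) = 2, a(8) = 2, a(9) = 10, a(10) = 6.
The sequence repeats with period 8.
The value 10 first appears (with n ≥ 3) at a(3).

3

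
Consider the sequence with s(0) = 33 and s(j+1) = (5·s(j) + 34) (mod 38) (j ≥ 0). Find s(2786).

23

s(0) = 33; s(1) = 9; s(2) = 3; s(3) = 11; s(4) = 13; s(5) = 23; s(6) = 35; s(7) = 19; s(8) = 15; s(9) = 33.
Since s(9) = s(0) = 33, the sequence is periodic with period 9.
(2786 - 0) mod 9 = 5, so s(2786) = s(5) = 23.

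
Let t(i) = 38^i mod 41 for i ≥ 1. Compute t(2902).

32

Computing terms: t(1) = 38,  t(2) = 9,  t(3) = 14,  t(4) = 40,  t(5) = 3,  t(6) = 32,  t(7) = 27,  t(8) = 1,  t(9) = 38.
Since t(9) = t(1) = 38, the sequence is periodic with period 8.
(2902 - 1) mod 8 = 5, so t(2902) = t(6) = 32.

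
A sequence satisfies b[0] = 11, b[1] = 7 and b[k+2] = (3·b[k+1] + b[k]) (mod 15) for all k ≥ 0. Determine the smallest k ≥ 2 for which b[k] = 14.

6

Listing terms: b[0] = 11, b[1] = 7, b[2] = 2, b[3] = 13, b[4] = 11, b[5] = 1, b[6] = 14, b[7] = 13, b[8] = 8, b[9] = 7, b[10] = 14, b[11] = 4, b[12] = 11, b[13] = 7.
Since (b[12], b[13]) = (b[0], b[1]) = (11, 7) (two consecutive terms determine the rest), the sequence is periodic with period 12.
The value 14 first appears (with k ≥ 2) at b[6].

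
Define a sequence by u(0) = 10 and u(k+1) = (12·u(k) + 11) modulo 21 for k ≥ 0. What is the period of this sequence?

We have u(0) = 10,  u(1) = 5,  u(2) = 8,  u(3) = 2,  u(4) = 14,  u(5) = 11,  u(6) = 17,  u(7) = 5.
Since u(7) = u(1) = 5, the sequence is eventually periodic: after a pre-period of length 1 it cycles with period 6.

6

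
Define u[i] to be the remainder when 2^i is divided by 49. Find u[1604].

11

We have u[0] = 1,  u[1] = 2,  u[2] = 4,  u[3] = 8,  u[4] = 16,  u[5] = 32,  u[6] = 15,  u[7] = 30,  u[8] = 11,  u[9] = 22,  u[10] = 44,  u[11] = 39,  u[12] = 29,  u[13] = 9,  u[14] = 18,  u[15] = 36,  u[16] = 23,  u[17] = 46,  u[18] = 43,  u[19] = 37,  u[20] = 25,  u[21] = 1.
Since u[21] = u[0] = 1, the sequence is periodic with period 21.
(1604 - 0) mod 21 = 8, so u[1604] = u[8] = 11.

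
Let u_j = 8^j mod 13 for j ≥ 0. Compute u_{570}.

Listing terms: u_0 = 1,  u_1 = 8,  u_2 = 12,  u_3 = 5,  u_4 = 1.
Since u_4 = u_0 = 1, the sequence is periodic with period 4.
(570 - 0) mod 4 = 2, so u_{570} = u_2 = 12.

12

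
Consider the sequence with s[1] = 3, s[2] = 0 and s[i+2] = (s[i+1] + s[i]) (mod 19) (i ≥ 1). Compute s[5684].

14

s[1] = 3,  s[2] = 0,  s[3] = 3,  s[4] = 3,  s[5] = 6,  s[6] = 9,  s[7] = 15,  s[8] = 5,  s[9] = 1,  s[10] = 6,  s[11] = 7,  s[12] = 13,  s[13] = 1,  s[14] = 14,  s[15] = 15,  s[16] = 10,  s[17] = 6,  s[18] = 16,  s[19] = 3,  s[20] = 0.
The sequence repeats with period 18.
So s[5684] = s[1 + ((5684-1) mod 18)] = s[14] = 14.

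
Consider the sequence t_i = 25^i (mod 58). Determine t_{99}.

25

We have t_0 = 1,  t_1 = 25,  t_2 = 45,  t_3 = 23,  t_4 = 53,  t_5 = 49,  t_6 = 7,  t_7 = 1.
Since t_7 = t_0 = 1, the sequence is periodic with period 7.
So t_{99} = t_{0 + ((99-0) mod 7)} = t_1 = 25.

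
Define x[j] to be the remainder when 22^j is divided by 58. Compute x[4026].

36

Listing terms: x[0] = 1, x[1] = 22, x[2] = 20, x[3] = 34, x[4] = 52, x[5] = 42, x[6] = 54, x[7] = 28, x[8] = 36, x[9] = 38, x[10] = 24, x[11] = 6, x[12] = 16, x[13] = 4, x[14] = 30, x[15] = 22.
Since x[15] = x[1] = 22, the sequence is eventually periodic: after a pre-period of length 1 it cycles with period 14.
For j ≥ 1, x[j] depends only on (j - 1) mod 14. (4026 - 1) mod 14 = 7, so x[4026] = x[8] = 36.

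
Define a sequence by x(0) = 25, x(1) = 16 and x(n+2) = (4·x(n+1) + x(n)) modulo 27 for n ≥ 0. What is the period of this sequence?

Computing terms: x(0) = 25, x(1) = 16, x(2) = 8, x(3) = 21, x(4) = 11, x(5) = 11, x(6) = 1, x(7) = 15, x(8) = 7, x(9) = 16, x(10) = 17, x(11) = 3, x(12) = 2, x(13) = 11, x(14) = 19, x(15) = 6, x(16) = 16, x(17) = 16, x(18) = 26, x(19) = 12, x(20) = 20, x(21) = 11, x(22) = 10, x(23) = 24, x(24) = 25, x(25) = 16.
Since (x(24), x(25)) = (x(0), x(1)) = (25, 16) (two consecutive terms determine the rest), the sequence is periodic with period 24.

24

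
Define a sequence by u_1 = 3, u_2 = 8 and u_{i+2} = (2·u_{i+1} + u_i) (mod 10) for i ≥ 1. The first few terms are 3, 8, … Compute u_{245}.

1

Listing terms: u_1 = 3, u_2 = 8, u_3 = 9, u_4 = 6, u_5 = 1, u_6 = 8, u_7 = 7, u_8 = 2, u_9 = 1, u_{10} = 4, u_{11} = 9, u_{12} = 2, u_{13} = 3, u_{14} = 8.
The sequence repeats with period 12.
(245 - 1) mod 12 = 4, so u_{245} = u_5 = 1.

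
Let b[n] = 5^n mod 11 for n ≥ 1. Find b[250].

b[1] = 5, b[2] = 3, b[3] = 4, b[4] = 9, b[5] = 1, b[6] = 5.
Since b[6] = b[1] = 5, the sequence is periodic with period 5.
(250 - 1) mod 5 = 4, so b[250] = b[5] = 1.

1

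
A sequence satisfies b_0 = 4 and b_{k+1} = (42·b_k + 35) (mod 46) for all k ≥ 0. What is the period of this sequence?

22

Listing terms: b_0 = 4, b_1 = 19, b_2 = 5, b_3 = 15, b_4 = 21, b_5 = 43, b_6 = 1, b_7 = 31, b_8 = 3, b_9 = 23, b_{10} = 35, b_{11} = 33, b_{12} = 41, b_{13} = 9, b_{14} = 45, b_{15} = 39, b_{16} = 17, b_{17} = 13, b_{18} = 29, b_{19} = 11, b_{20} = 37, b_{21} = 25, b_{22} = 27, b_{23} = 19.
Since b_{23} = b_1 = 19, the sequence is eventually periodic: after a pre-period of length 1 it cycles with period 22.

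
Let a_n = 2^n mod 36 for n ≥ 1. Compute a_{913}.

Listing terms: a_1 = 2; a_2 = 4; a_3 = 8; a_4 = 16; a_5 = 32; a_6 = 28; a_7 = 20; a_8 = 4.
Since a_8 = a_2 = 4, the sequence is eventually periodic: after a pre-period of length 1 it cycles with period 6.
For n ≥ 2, a_n depends only on (n - 2) mod 6. (913 - 2) mod 6 = 5, so a_{913} = a_7 = 20.

20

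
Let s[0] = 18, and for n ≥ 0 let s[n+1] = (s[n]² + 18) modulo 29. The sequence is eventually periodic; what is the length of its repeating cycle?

5

Computing terms: s[0] = 18,  s[1] = 23,  s[2] = 25,  s[3] = 5,  s[4] = 14,  s[5] = 11,  s[6] = 23.
Since s[6] = s[1] = 23, the sequence is eventually periodic: after a pre-period of length 1 it cycles with period 5.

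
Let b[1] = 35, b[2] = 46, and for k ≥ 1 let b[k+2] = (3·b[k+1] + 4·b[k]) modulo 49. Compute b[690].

Listing terms: b[1] = 35, b[2] = 46, b[3] = 33, b[4] = 38, b[5] = 1, b[6] = 8, b[7] = 28, b[8] = 18, b[9] = 19, b[10] = 31, b[11] = 22, b[12] = 43, b[13] = 21, b[14] = 39, b[15] = 5, b[16] = 24, b[17] = 43, b[18] = 29, b[19] = 14, b[20] = 11, b[21] = 40, b[22] = 17, b[23] = 15, b[24] = 15, b[25] = 7, b[26] = 32, b[27] = 26, b[28] = 10, b[29] = 36, b[30] = 1, b[31] = 0, b[32] = 4, b[33] = 12, b[34] = 3, b[35] = 8, b[36] = 36, b[37] = 42, b[38] = 25, b[39] = 47, b[40] = 45, b[41] = 29, b[42] = 22, b[43] = 35, b[44] = 46.
Since (b[43], b[44]) = (b[1], b[2]) = (35, 46) (two consecutive terms determine the rest), the sequence is periodic with period 42.
So b[690] = b[1 + ((690-1) mod 42)] = b[18] = 29.

29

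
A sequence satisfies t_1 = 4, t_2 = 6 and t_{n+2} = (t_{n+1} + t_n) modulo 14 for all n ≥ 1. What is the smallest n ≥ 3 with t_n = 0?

6

We have t_1 = 4, t_2 = 6, t_3 = 10, t_4 = 2, t_5 = 12, t_6 = 0, t_7 = 12, t_8 = 12, t_9 = 10, t_{10} = 8, t_{11} = 4, t_{12} = 12, t_{13} = 2, t_{14} = 0, t_{15} = 2, t_{16} = 2, t_{17} = 4, t_{18} = 6.
The sequence repeats with period 16.
The value 0 first appears (with n ≥ 3) at t_6.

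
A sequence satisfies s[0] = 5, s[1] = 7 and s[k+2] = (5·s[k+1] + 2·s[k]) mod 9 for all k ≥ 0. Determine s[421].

Computing terms: s[0] = 5; s[1] = 7; s[2] = 0; s[3] = 5; s[4] = 7.
Since (s[3], s[4]) = (s[0], s[1]) = (5, 7) (two consecutive terms determine the rest), the sequence is periodic with period 3.
So s[421] = s[0 + ((421-0) mod 3)] = s[1] = 7.

7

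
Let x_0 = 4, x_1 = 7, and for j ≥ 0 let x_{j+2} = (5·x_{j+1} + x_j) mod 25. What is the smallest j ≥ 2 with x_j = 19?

We have x_0 = 4, x_1 = 7, x_2 = 14, x_3 = 2, x_4 = 24, x_5 = 22, x_6 = 9, x_7 = 17, x_8 = 19, x_9 = 12, x_{10} = 4, x_{11} = 7.
The sequence repeats with period 10.
The value 19 first appears (with j ≥ 2) at x_8.

8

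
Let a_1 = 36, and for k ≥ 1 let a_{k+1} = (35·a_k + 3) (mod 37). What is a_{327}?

We have a_1 = 36,  a_2 = 5,  a_3 = 30,  a_4 = 17,  a_5 = 6,  a_6 = 28,  a_7 = 21,  a_8 = 35,  a_9 = 7,  a_{10} = 26,  a_{11} = 25,  a_{12} = 27,  a_{13} = 23,  a_{14} = 31,  a_{15} = 15,  a_{16} = 10,  a_{17} = 20,  a_{18} = 0,  a_{19} = 3,  a_{20} = 34,  a_{21} = 9,  a_{22} = 22,  a_{23} = 33,  a_{24} = 11,  a_{25} = 18,  a_{26} = 4,  a_{27} = 32,  a_{28} = 13,  a_{29} = 14,  a_{30} = 12,  a_{31} = 16,  a_{32} = 8,  a_{33} = 24,  a_{34} = 29,  a_{35} = 19,  a_{36} = 2,  a_{37} = 36.
The sequence repeats with period 36.
So a_{327} = a_{1 + ((327-1) mod 36)} = a_3 = 30.

30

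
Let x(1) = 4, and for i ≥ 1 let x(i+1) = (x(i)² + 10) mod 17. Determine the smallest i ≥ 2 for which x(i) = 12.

We have x(1) = 4, x(2) = 9, x(3) = 6, x(4) = 12, x(5) = 1, x(6) = 11, x(7) = 12.
Since x(7) = x(4) = 12, the sequence is eventually periodic: after a pre-period of length 3 it cycles with period 3.
The value 12 first appears (with i ≥ 2) at x(4).

4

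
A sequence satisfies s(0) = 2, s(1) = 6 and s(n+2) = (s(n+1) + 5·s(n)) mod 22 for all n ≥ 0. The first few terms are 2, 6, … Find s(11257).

Computing terms: s(0) = 2; s(1) = 6; s(2) = 16; s(3) = 2; s(4) = 16; s(5) = 4; s(6) = 18; s(7) = 16; s(8) = 18; s(9) = 10; s(10) = 12; s(11) = 18; s(12) = 12; s(13) = 14; s(14) = 8; s(15) = 12; s(16) = 8; s(17) = 2; s(18) = 20; s(19) = 8; s(20) = 20; s(21) = 16; s(22) = 6; s(23) = 20; s(24) = 6; s(25) = 18; s(26) = 4; s(27) = 6; s(28) = 4; s(29) = 12; s(30) = 10; s(31) = 4; s(32) = 10; s(33) = 8; s(34) = 14; s(35) = 10; s(36) = 14; s(37) = 20; s(38) = 2; s(39) = 14; s(40) = 2; s(41) = 6.
The sequence repeats with period 40.
So s(11257) = s(0 + ((11257-0) mod 40)) = s(17) = 2.

2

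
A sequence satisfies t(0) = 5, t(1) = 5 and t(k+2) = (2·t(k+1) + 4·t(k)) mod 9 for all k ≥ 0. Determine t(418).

Listing terms: t(0) = 5,  t(1) = 5,  t(2) = 3,  t(3) = 8,  t(4) = 1,  t(5) = 7,  t(6) = 0,  t(7) = 1,  t(8) = 2,  t(9) = 8,  t(10) = 6,  t(11) = 8,  t(12) = 4,  t(13) = 4,  t(14) = 6,  t(15) = 1,  t(16) = 8,  t(17) = 2,  t(18) = 0,  t(19) = 8,  t(20) = 7,  t(21) = 1,  t(22) = 3,  t(23) = 1,  t(24) = 5,  t(25) = 5.
The sequence repeats with period 24.
(418 - 0) mod 24 = 10, so t(418) = t(10) = 6.

6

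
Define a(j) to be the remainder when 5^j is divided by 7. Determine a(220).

Listing terms: a(1) = 5; a(2) = 4; a(3) = 6; a(4) = 2; a(5) = 3; a(6) = 1; a(7) = 5.
Since a(7) = a(1) = 5, the sequence is periodic with period 6.
So a(220) = a(1 + ((220-1) mod 6)) = a(4) = 2.

2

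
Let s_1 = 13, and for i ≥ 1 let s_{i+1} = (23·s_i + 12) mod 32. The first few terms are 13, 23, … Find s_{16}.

7

We have s_1 = 13; s_2 = 23; s_3 = 29; s_4 = 7; s_5 = 13.
The sequence repeats with period 4.
(16 - 1) mod 4 = 3, so s_{16} = s_4 = 7.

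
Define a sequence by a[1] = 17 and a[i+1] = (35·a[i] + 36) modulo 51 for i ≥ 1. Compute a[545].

a[1] = 17, a[2] = 19, a[3] = 38, a[4] = 40, a[5] = 8, a[6] = 10, a[7] = 29, a[8] = 31, a[9] = 50, a[10] = 1, a[11] = 20, a[12] = 22, a[13] = 41, a[14] = 43, a[15] = 11, a[16] = 13, a[17] = 32, a[18] = 34, a[19] = 2, a[20] = 4, a[21] = 23, a[22] = 25, a[23] = 44, a[24] = 46, a[25] = 14, a[26] = 16, a[27] = 35, a[28] = 37, a[29] = 5, a[30] = 7, a[31] = 26, a[32] = 28, a[33] = 47, a[34] = 49, a[35] = 17.
Since a[35] = a[1] = 17, the sequence is periodic with period 34.
So a[545] = a[1 + ((545-1) mod 34)] = a[1] = 17.

17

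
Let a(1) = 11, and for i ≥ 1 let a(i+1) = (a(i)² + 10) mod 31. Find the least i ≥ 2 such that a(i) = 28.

We have a(1) = 11,  a(2) = 7,  a(3) = 28,  a(4) = 19,  a(5) = 30,  a(6) = 11.
The sequence repeats with period 5.
The value 28 first appears (with i ≥ 2) at a(3).

3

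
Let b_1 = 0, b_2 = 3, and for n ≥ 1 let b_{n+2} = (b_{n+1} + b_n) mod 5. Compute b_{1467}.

4

b_1 = 0,  b_2 = 3,  b_3 = 3,  b_4 = 1,  b_5 = 4,  b_6 = 0,  b_7 = 4,  b_8 = 4,  b_9 = 3,  b_{10} = 2,  b_{11} = 0,  b_{12} = 2,  b_{13} = 2,  b_{14} = 4,  b_{15} = 1,  b_{16} = 0,  b_{17} = 1,  b_{18} = 1,  b_{19} = 2,  b_{20} = 3,  b_{21} = 0,  b_{22} = 3.
Since (b_{21}, b_{22}) = (b_1, b_2) = (0, 3) (two consecutive terms determine the rest), the sequence is periodic with period 20.
(1467 - 1) mod 20 = 6, so b_{1467} = b_7 = 4.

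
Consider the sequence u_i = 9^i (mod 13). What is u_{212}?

Computing terms: u_1 = 9; u_2 = 3; u_3 = 1; u_4 = 9.
Since u_4 = u_1 = 9, the sequence is periodic with period 3.
So u_{212} = u_{1 + ((212-1) mod 3)} = u_2 = 3.

3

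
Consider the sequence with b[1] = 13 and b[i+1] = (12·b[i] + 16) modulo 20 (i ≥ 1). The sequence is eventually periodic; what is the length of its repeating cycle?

Computing terms: b[1] = 13, b[2] = 12, b[3] = 0, b[4] = 16, b[5] = 8, b[6] = 12.
Since b[6] = b[2] = 12, the sequence is eventually periodic: after a pre-period of length 1 it cycles with period 4.

4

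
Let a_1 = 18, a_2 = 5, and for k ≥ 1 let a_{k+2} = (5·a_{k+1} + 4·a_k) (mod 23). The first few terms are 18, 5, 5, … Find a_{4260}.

11

We have a_1 = 18,  a_2 = 5,  a_3 = 5,  a_4 = 22,  a_5 = 15,  a_6 = 2,  a_7 = 1,  a_8 = 13,  a_9 = 0,  a_{10} = 6,  a_{11} = 7,  a_{12} = 13,  a_{13} = 1,  a_{14} = 11,  a_{15} = 13,  a_{16} = 17,  a_{17} = 22,  a_{18} = 17,  a_{19} = 12,  a_{20} = 13,  a_{21} = 21,  a_{22} = 19,  a_{23} = 18,  a_{24} = 5.
Since (a_{23}, a_{24}) = (a_1, a_2) = (18, 5) (two consecutive terms determine the rest), the sequence is periodic with period 22.
So a_{4260} = a_{1 + ((4260-1) mod 22)} = a_{14} = 11.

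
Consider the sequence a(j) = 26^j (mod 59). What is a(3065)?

Computing terms: a(0) = 1,  a(1) = 26,  a(2) = 27,  a(3) = 53,  a(4) = 21,  a(5) = 15,  a(6) = 36,  a(7) = 51,  a(8) = 28,  a(9) = 20,  a(10) = 48,  a(11) = 9,  a(12) = 57,  a(13) = 7,  a(14) = 5,  a(15) = 12,  a(16) = 17,  a(17) = 29,  a(18) = 46,  a(19) = 16,  a(20) = 3,  a(21) = 19,  a(22) = 22,  a(23) = 41,  a(24) = 4,  a(25) = 45,  a(26) = 49,  a(27) = 35,  a(28) = 25,  a(29) = 1.
Since a(29) = a(0) = 1, the sequence is periodic with period 29.
So a(3065) = a(0 + ((3065-0) mod 29)) = a(20) = 3.

3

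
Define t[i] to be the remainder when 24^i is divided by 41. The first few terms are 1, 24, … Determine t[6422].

39

We have t[0] = 1,  t[1] = 24,  t[2] = 2,  t[3] = 7,  t[4] = 4,  t[5] = 14,  t[6] = 8,  t[7] = 28,  t[8] = 16,  t[9] = 15,  t[10] = 32,  t[11] = 30,  t[12] = 23,  t[13] = 19,  t[14] = 5,  t[15] = 38,  t[16] = 10,  t[17] = 35,  t[18] = 20,  t[19] = 29,  t[20] = 40,  t[21] = 17,  t[22] = 39,  t[23] = 34,  t[24] = 37,  t[25] = 27,  t[26] = 33,  t[27] = 13,  t[28] = 25,  t[29] = 26,  t[30] = 9,  t[31] = 11,  t[32] = 18,  t[33] = 22,  t[34] = 36,  t[35] = 3,  t[36] = 31,  t[37] = 6,  t[38] = 21,  t[39] = 12,  t[40] = 1.
The sequence repeats with period 40.
(6422 - 0) mod 40 = 22, so t[6422] = t[22] = 39.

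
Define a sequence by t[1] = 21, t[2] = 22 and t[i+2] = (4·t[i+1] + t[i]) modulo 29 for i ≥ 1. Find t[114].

22

t[1] = 21, t[2] = 22, t[3] = 22, t[4] = 23, t[5] = 27, t[6] = 15, t[7] = 0, t[8] = 15, t[9] = 2, t[10] = 23, t[11] = 7, t[12] = 22, t[13] = 8, t[14] = 25, t[15] = 21, t[16] = 22.
The sequence repeats with period 14.
(114 - 1) mod 14 = 1, so t[114] = t[2] = 22.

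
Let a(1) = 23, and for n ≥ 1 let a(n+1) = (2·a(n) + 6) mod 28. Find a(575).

10

We have a(1) = 23,  a(2) = 24,  a(3) = 26,  a(4) = 2,  a(5) = 10,  a(6) = 26.
Since a(6) = a(3) = 26, the sequence is eventually periodic: after a pre-period of length 2 it cycles with period 3.
For n ≥ 3, a(n) depends only on (n - 3) mod 3. (575 - 3) mod 3 = 2, so a(575) = a(5) = 10.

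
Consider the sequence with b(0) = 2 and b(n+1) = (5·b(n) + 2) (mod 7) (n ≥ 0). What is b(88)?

1

Computing terms: b(0) = 2, b(1) = 5, b(2) = 6, b(3) = 4, b(4) = 1, b(5) = 0, b(6) = 2.
Since b(6) = b(0) = 2, the sequence is periodic with period 6.
So b(88) = b(0 + ((88-0) mod 6)) = b(4) = 1.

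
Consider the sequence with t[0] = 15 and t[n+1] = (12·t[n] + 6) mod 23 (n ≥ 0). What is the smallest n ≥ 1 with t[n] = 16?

6

t[0] = 15; t[1] = 2; t[2] = 7; t[3] = 21; t[4] = 5; t[5] = 20; t[6] = 16; t[7] = 14; t[8] = 13; t[9] = 1; t[10] = 18; t[11] = 15.
The sequence repeats with period 11.
The value 16 first appears (with n ≥ 1) at t[6].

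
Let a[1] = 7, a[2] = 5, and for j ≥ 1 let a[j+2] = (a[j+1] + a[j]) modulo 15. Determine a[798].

Listing terms: a[1] = 7; a[2] = 5; a[3] = 12; a[4] = 2; a[5] = 14; a[6] = 1; a[7] = 0; a[8] = 1; a[9] = 1; a[10] = 2; a[11] = 3; a[12] = 5; a[13] = 8; a[14] = 13; a[15] = 6; a[16] = 4; a[17] = 10; a[18] = 14; a[19] = 9; a[20] = 8; a[21] = 2; a[22] = 10; a[23] = 12; a[24] = 7; a[25] = 4; a[26] = 11; a[27] = 0; a[28] = 11; a[29] = 11; a[30] = 7; a[31] = 3; a[32] = 10; a[33] = 13; a[34] = 8; a[35] = 6; a[36] = 14; a[37] = 5; a[38] = 4; a[39] = 9; a[40] = 13; a[41] = 7; a[42] = 5.
The sequence repeats with period 40.
(798 - 1) mod 40 = 37, so a[798] = a[38] = 4.

4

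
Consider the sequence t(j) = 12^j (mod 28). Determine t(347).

t(1) = 12, t(2) = 4, t(3) = 20, t(4) = 16, t(5) = 24, t(6) = 8, t(7) = 12.
The sequence repeats with period 6.
(347 - 1) mod 6 = 4, so t(347) = t(5) = 24.

24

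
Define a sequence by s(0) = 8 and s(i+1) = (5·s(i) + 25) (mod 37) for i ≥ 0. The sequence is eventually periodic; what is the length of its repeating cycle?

36

We have s(0) = 8,  s(1) = 28,  s(2) = 17,  s(3) = 36,  s(4) = 20,  s(5) = 14,  s(6) = 21,  s(7) = 19,  s(8) = 9,  s(9) = 33,  s(10) = 5,  s(11) = 13,  s(12) = 16,  s(13) = 31,  s(14) = 32,  s(15) = 0,  s(16) = 25,  s(17) = 2,  s(18) = 35,  s(19) = 15,  s(20) = 26,  s(21) = 7,  s(22) = 23,  s(23) = 29,  s(24) = 22,  s(25) = 24,  s(26) = 34,  s(27) = 10,  s(28) = 1,  s(29) = 30,  s(30) = 27,  s(31) = 12,  s(32) = 11,  s(33) = 6,  s(34) = 18,  s(35) = 4,  s(36) = 8.
Since s(36) = s(0) = 8, the sequence is periodic with period 36.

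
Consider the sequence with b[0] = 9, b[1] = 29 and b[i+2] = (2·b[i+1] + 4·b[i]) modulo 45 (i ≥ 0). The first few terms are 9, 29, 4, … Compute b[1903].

44

We have b[0] = 9; b[1] = 29; b[2] = 4; b[3] = 34; b[4] = 39; b[5] = 34; b[6] = 44; b[7] = 44; b[8] = 39; b[9] = 29; b[10] = 34; b[11] = 4; b[12] = 9; b[13] = 34; b[14] = 14; b[15] = 29; b[16] = 24; b[17] = 29; b[18] = 19; b[19] = 19; b[20] = 24; b[21] = 34; b[22] = 29; b[23] = 14; b[24] = 9; b[25] = 29.
Since (b[24], b[25]) = (b[0], b[1]) = (9, 29) (two consecutive terms determine the rest), the sequence is periodic with period 24.
So b[1903] = b[0 + ((1903-0) mod 24)] = b[7] = 44.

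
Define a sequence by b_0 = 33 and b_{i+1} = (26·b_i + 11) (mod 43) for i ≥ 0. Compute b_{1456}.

8

b_0 = 33; b_1 = 9; b_2 = 30; b_3 = 17; b_4 = 23; b_5 = 7; b_6 = 21; b_7 = 41; b_8 = 2; b_9 = 20; b_{10} = 15; b_{11} = 14; b_{12} = 31; b_{13} = 0; b_{14} = 11; b_{15} = 39; b_{16} = 36; b_{17} = 1; b_{18} = 37; b_{19} = 27; b_{20} = 25; b_{21} = 16; b_{22} = 40; b_{23} = 19; b_{24} = 32; b_{25} = 26; b_{26} = 42; b_{27} = 28; b_{28} = 8; b_{29} = 4; b_{30} = 29; b_{31} = 34; b_{32} = 35; b_{33} = 18; b_{34} = 6; b_{35} = 38; b_{36} = 10; b_{37} = 13; b_{38} = 5; b_{39} = 12; b_{40} = 22; b_{41} = 24; b_{42} = 33.
The sequence repeats with period 42.
(1456 - 0) mod 42 = 28, so b_{1456} = b_{28} = 8.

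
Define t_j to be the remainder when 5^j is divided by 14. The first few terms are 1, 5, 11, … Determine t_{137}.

3

t_0 = 1; t_1 = 5; t_2 = 11; t_3 = 13; t_4 = 9; t_5 = 3; t_6 = 1.
The sequence repeats with period 6.
So t_{137} = t_{0 + ((137-0) mod 6)} = t_5 = 3.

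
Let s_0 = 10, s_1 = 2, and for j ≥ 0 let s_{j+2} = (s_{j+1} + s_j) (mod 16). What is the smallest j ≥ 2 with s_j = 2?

6

Computing terms: s_0 = 10; s_1 = 2; s_2 = 12; s_3 = 14; s_4 = 10; s_5 = 8; s_6 = 2; s_7 = 10; s_8 = 12; s_9 = 6; s_{10} = 2; s_{11} = 8; s_{12} = 10; s_{13} = 2.
The sequence repeats with period 12.
The value 2 first appears (with j ≥ 2) at s_6.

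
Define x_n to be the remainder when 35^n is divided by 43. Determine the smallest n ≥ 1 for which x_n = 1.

7

Listing terms: x_0 = 1, x_1 = 35, x_2 = 21, x_3 = 4, x_4 = 11, x_5 = 41, x_6 = 16, x_7 = 1.
Since x_7 = x_0 = 1, the sequence is periodic with period 7.
The value 1 next appears (with n ≥ 1) at x_7.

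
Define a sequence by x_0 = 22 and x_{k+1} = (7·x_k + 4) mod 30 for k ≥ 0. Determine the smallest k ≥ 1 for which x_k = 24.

11

Computing terms: x_0 = 22,  x_1 = 8,  x_2 = 0,  x_3 = 4,  x_4 = 2,  x_5 = 18,  x_6 = 10,  x_7 = 14,  x_8 = 12,  x_9 = 28,  x_{10} = 20,  x_{11} = 24,  x_{12} = 22.
Since x_{12} = x_0 = 22, the sequence is periodic with period 12.
The value 24 first appears (with k ≥ 1) at x_{11}.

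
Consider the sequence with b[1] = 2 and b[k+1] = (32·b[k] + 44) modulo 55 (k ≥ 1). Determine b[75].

35

We have b[1] = 2,  b[2] = 53,  b[3] = 35,  b[4] = 9,  b[5] = 2.
The sequence repeats with period 4.
So b[75] = b[1 + ((75-1) mod 4)] = b[3] = 35.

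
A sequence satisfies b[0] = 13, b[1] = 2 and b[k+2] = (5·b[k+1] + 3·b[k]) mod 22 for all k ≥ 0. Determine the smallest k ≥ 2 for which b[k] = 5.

2

b[0] = 13, b[1] = 2, b[2] = 5, b[3] = 9, b[4] = 16, b[5] = 19, b[6] = 11, b[7] = 2, b[8] = 21, b[9] = 1, b[10] = 2, b[11] = 13, b[12] = 5, b[13] = 20, b[14] = 5, b[15] = 19, b[16] = 0, b[17] = 13, b[18] = 21, b[19] = 12, b[20] = 13, b[21] = 13, b[22] = 16, b[23] = 9, b[24] = 5, b[25] = 8, b[26] = 11, b[27] = 13, b[28] = 10, b[29] = 1, b[30] = 13, b[31] = 2.
The sequence repeats with period 30.
The value 5 first appears (with k ≥ 2) at b[2].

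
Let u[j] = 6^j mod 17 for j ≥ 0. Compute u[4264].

u[0] = 1,  u[1] = 6,  u[2] = 2,  u[3] = 12,  u[4] = 4,  u[5] = 7,  u[6] = 8,  u[7] = 14,  u[8] = 16,  u[9] = 11,  u[10] = 15,  u[11] = 5,  u[12] = 13,  u[13] = 10,  u[14] = 9,  u[15] = 3,  u[16] = 1.
Since u[16] = u[0] = 1, the sequence is periodic with period 16.
(4264 - 0) mod 16 = 8, so u[4264] = u[8] = 16.

16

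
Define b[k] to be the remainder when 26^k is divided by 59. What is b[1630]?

36

Computing terms: b[0] = 1, b[1] = 26, b[2] = 27, b[3] = 53, b[4] = 21, b[5] = 15, b[6] = 36, b[7] = 51, b[8] = 28, b[9] = 20, b[10] = 48, b[11] = 9, b[12] = 57, b[13] = 7, b[14] = 5, b[15] = 12, b[16] = 17, b[17] = 29, b[18] = 46, b[19] = 16, b[20] = 3, b[21] = 19, b[22] = 22, b[23] = 41, b[24] = 4, b[25] = 45, b[26] = 49, b[27] = 35, b[28] = 25, b[29] = 1.
Since b[29] = b[0] = 1, the sequence is periodic with period 29.
So b[1630] = b[0 + ((1630-0) mod 29)] = b[6] = 36.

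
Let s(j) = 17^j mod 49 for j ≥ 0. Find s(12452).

Listing terms: s(0) = 1; s(1) = 17; s(2) = 44; s(3) = 13; s(4) = 25; s(5) = 33; s(6) = 22; s(7) = 31; s(8) = 37; s(9) = 41; s(10) = 11; s(11) = 40; s(12) = 43; s(13) = 45; s(14) = 30; s(15) = 20; s(16) = 46; s(17) = 47; s(18) = 15; s(19) = 10; s(20) = 23; s(21) = 48; s(22) = 32; s(23) = 5; s(24) = 36; s(25) = 24; s(26) = 16; s(27) = 27; s(28) = 18; s(29) = 12; s(30) = 8; s(31) = 38; s(32) = 9; s(33) = 6; s(34) = 4; s(35) = 19; s(36) = 29; s(37) = 3; s(38) = 2; s(39) = 34; s(40) = 39; s(41) = 26; s(42) = 1.
The sequence repeats with period 42.
So s(12452) = s(0 + ((12452-0) mod 42)) = s(20) = 23.

23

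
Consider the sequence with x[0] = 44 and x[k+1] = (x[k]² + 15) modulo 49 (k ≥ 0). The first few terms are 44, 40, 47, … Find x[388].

33

Listing terms: x[0] = 44,  x[1] = 40,  x[2] = 47,  x[3] = 19,  x[4] = 33,  x[5] = 26,  x[6] = 5,  x[7] = 40.
Since x[7] = x[1] = 40, the sequence is eventually periodic: after a pre-period of length 1 it cycles with period 6.
For k ≥ 1, x[k] depends only on (k - 1) mod 6. (388 - 1) mod 6 = 3, so x[388] = x[4] = 33.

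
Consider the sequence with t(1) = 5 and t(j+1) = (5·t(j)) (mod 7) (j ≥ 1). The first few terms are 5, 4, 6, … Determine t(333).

Computing terms: t(1) = 5, t(2) = 4, t(3) = 6, t(4) = 2, t(5) = 3, t(6) = 1, t(7) = 5.
The sequence repeats with period 6.
(333 - 1) mod 6 = 2, so t(333) = t(3) = 6.

6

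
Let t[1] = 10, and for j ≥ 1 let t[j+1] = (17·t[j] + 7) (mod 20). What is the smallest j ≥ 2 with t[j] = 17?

Computing terms: t[1] = 10, t[2] = 17, t[3] = 16, t[4] = 19, t[5] = 10.
Since t[5] = t[1] = 10, the sequence is periodic with period 4.
The value 17 first appears (with j ≥ 2) at t[2].

2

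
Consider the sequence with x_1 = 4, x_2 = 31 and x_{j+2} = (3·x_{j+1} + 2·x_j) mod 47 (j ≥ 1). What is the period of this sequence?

46

Computing terms: x_1 = 4; x_2 = 31; x_3 = 7; x_4 = 36; x_5 = 28; x_6 = 15; x_7 = 7; x_8 = 4; x_9 = 26; x_{10} = 39; x_{11} = 28; x_{12} = 21; x_{13} = 25; x_{14} = 23; x_{15} = 25; x_{16} = 27; x_{17} = 37; x_{18} = 24; x_{19} = 5; x_{20} = 16; x_{21} = 11; x_{22} = 18; x_{23} = 29; x_{24} = 29; x_{25} = 4; x_{26} = 23; x_{27} = 30; x_{28} = 42; x_{29} = 45; x_{30} = 31; x_{31} = 42; x_{32} = 0; x_{33} = 37; x_{34} = 17; x_{35} = 31; x_{36} = 33; x_{37} = 20; x_{38} = 32; x_{39} = 42; x_{40} = 2; x_{41} = 43; x_{42} = 39; x_{43} = 15; x_{44} = 29; x_{45} = 23; x_{46} = 33; x_{47} = 4; x_{48} = 31.
The sequence repeats with period 46.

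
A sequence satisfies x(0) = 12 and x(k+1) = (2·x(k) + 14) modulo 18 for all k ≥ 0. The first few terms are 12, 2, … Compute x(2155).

Computing terms: x(0) = 12,  x(1) = 2,  x(2) = 0,  x(3) = 14,  x(4) = 6,  x(5) = 8,  x(6) = 12.
The sequence repeats with period 6.
(2155 - 0) mod 6 = 1, so x(2155) = x(1) = 2.

2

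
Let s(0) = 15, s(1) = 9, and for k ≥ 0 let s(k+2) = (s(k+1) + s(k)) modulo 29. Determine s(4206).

2

Listing terms: s(0) = 15; s(1) = 9; s(2) = 24; s(3) = 4; s(4) = 28; s(5) = 3; s(6) = 2; s(7) = 5; s(8) = 7; s(9) = 12; s(10) = 19; s(11) = 2; s(12) = 21; s(13) = 23; s(14) = 15; s(15) = 9.
The sequence repeats with period 14.
So s(4206) = s(0 + ((4206-0) mod 14)) = s(6) = 2.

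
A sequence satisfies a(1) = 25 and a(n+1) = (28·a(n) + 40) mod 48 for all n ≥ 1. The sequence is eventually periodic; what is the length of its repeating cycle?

Listing terms: a(1) = 25, a(2) = 20, a(3) = 24, a(4) = 40, a(5) = 8, a(6) = 24.
Since a(6) = a(3) = 24, the sequence is eventually periodic: after a pre-period of length 2 it cycles with period 3.

3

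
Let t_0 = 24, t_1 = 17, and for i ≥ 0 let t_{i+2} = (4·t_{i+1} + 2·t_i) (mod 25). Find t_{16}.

Listing terms: t_0 = 24, t_1 = 17, t_2 = 16, t_3 = 23, t_4 = 24, t_5 = 17.
Since (t_4, t_5) = (t_0, t_1) = (24, 17) (two consecutive terms determine the rest), the sequence is periodic with period 4.
(16 - 0) mod 4 = 0, so t_{16} = t_0 = 24.

24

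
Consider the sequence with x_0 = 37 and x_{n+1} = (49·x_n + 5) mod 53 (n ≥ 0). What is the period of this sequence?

13

We have x_0 = 37,  x_1 = 16,  x_2 = 47,  x_3 = 29,  x_4 = 48,  x_5 = 25,  x_6 = 11,  x_7 = 14,  x_8 = 2,  x_9 = 50,  x_{10} = 17,  x_{11} = 43,  x_{12} = 45,  x_{13} = 37.
The sequence repeats with period 13.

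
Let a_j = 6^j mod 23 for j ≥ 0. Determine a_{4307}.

a_0 = 1,  a_1 = 6,  a_2 = 13,  a_3 = 9,  a_4 = 8,  a_5 = 2,  a_6 = 12,  a_7 = 3,  a_8 = 18,  a_9 = 16,  a_{10} = 4,  a_{11} = 1.
The sequence repeats with period 11.
(4307 - 0) mod 11 = 6, so a_{4307} = a_6 = 12.

12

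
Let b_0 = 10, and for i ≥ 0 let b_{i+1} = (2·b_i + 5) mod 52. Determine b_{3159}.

Computing terms: b_0 = 10,  b_1 = 25,  b_2 = 3,  b_3 = 11,  b_4 = 27,  b_5 = 7,  b_6 = 19,  b_7 = 43,  b_8 = 39,  b_9 = 31,  b_{10} = 15,  b_{11} = 35,  b_{12} = 23,  b_{13} = 51,  b_{14} = 3.
Since b_{14} = b_2 = 3, the sequence is eventually periodic: after a pre-period of length 2 it cycles with period 12.
For i ≥ 2, b_i depends only on (i - 2) mod 12. (3159 - 2) mod 12 = 1, so b_{3159} = b_3 = 11.

11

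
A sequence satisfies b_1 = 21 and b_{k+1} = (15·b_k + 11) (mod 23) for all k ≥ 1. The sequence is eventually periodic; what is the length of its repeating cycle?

Listing terms: b_1 = 21; b_2 = 4; b_3 = 2; b_4 = 18; b_5 = 5; b_6 = 17; b_7 = 13; b_8 = 22; b_9 = 19; b_{10} = 20; b_{11} = 12; b_{12} = 7; b_{13} = 1; b_{14} = 3; b_{15} = 10; b_{16} = 0; b_{17} = 11; b_{18} = 15; b_{19} = 6; b_{20} = 9; b_{21} = 8; b_{22} = 16; b_{23} = 21.
Since b_{23} = b_1 = 21, the sequence is periodic with period 22.

22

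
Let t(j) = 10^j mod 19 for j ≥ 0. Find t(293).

Listing terms: t(0) = 1; t(1) = 10; t(2) = 5; t(3) = 12; t(4) = 6; t(5) = 3; t(6) = 11; t(7) = 15; t(8) = 17; t(9) = 18; t(10) = 9; t(11) = 14; t(12) = 7; t(13) = 13; t(14) = 16; t(15) = 8; t(16) = 4; t(17) = 2; t(18) = 1.
The sequence repeats with period 18.
So t(293) = t(0 + ((293-0) mod 18)) = t(5) = 3.

3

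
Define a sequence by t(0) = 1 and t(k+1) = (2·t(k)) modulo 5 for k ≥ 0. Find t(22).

t(0) = 1; t(1) = 2; t(2) = 4; t(3) = 3; t(4) = 1.
The sequence repeats with period 4.
(22 - 0) mod 4 = 2, so t(22) = t(2) = 4.

4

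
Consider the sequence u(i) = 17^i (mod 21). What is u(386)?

u(1) = 17,  u(2) = 16,  u(3) = 20,  u(4) = 4,  u(5) = 5,  u(6) = 1,  u(7) = 17.
Since u(7) = u(1) = 17, the sequence is periodic with period 6.
(386 - 1) mod 6 = 1, so u(386) = u(2) = 16.

16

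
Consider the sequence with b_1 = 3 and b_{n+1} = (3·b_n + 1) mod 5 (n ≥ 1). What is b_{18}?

b_1 = 3,  b_2 = 0,  b_3 = 1,  b_4 = 4,  b_5 = 3.
Since b_5 = b_1 = 3, the sequence is periodic with period 4.
(18 - 1) mod 4 = 1, so b_{18} = b_2 = 0.

0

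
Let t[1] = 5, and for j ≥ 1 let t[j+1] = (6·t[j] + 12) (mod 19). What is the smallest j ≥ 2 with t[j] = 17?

3

Listing terms: t[1] = 5,  t[2] = 4,  t[3] = 17,  t[4] = 0,  t[5] = 12,  t[6] = 8,  t[7] = 3,  t[8] = 11,  t[9] = 2,  t[10] = 5.
Since t[10] = t[1] = 5, the sequence is periodic with period 9.
The value 17 first appears (with j ≥ 2) at t[3].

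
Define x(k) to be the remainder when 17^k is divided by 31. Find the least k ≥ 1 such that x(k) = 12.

We have x(0) = 1,  x(1) = 17,  x(2) = 10,  x(3) = 15,  x(4) = 7,  x(5) = 26,  x(6) = 8,  x(7) = 12,  x(8) = 18,  x(9) = 27,  x(10) = 25,  x(11) = 22,  x(12) = 2,  x(13) = 3,  x(14) = 20,  x(15) = 30,  x(16) = 14,  x(17) = 21,  x(18) = 16,  x(19) = 24,  x(20) = 5,  x(21) = 23,  x(22) = 19,  x(23) = 13,  x(24) = 4,  x(25) = 6,  x(26) = 9,  x(27) = 29,  x(28) = 28,  x(29) = 11,  x(30) = 1.
The sequence repeats with period 30.
The value 12 first appears (with k ≥ 1) at x(7).

7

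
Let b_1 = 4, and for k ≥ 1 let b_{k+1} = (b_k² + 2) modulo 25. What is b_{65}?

We have b_1 = 4, b_2 = 18, b_3 = 1, b_4 = 3, b_5 = 11, b_6 = 23, b_7 = 6, b_8 = 13, b_9 = 21, b_{10} = 18.
Since b_{10} = b_2 = 18, the sequence is eventually periodic: after a pre-period of length 1 it cycles with period 8.
For k ≥ 2, b_k depends only on (k - 2) mod 8. (65 - 2) mod 8 = 7, so b_{65} = b_9 = 21.

21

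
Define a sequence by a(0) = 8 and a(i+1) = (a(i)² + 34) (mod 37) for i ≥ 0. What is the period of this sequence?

6

Computing terms: a(0) = 8,  a(1) = 24,  a(2) = 18,  a(3) = 25,  a(4) = 30,  a(5) = 9,  a(6) = 4,  a(7) = 13,  a(8) = 18.
Since a(8) = a(2) = 18, the sequence is eventually periodic: after a pre-period of length 2 it cycles with period 6.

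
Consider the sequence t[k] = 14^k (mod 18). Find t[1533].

8

We have t[0] = 1,  t[1] = 14,  t[2] = 16,  t[3] = 8,  t[4] = 4,  t[5] = 2,  t[6] = 10,  t[7] = 14.
Since t[7] = t[1] = 14, the sequence is eventually periodic: after a pre-period of length 1 it cycles with period 6.
For k ≥ 1, t[k] depends only on (k - 1) mod 6. (1533 - 1) mod 6 = 2, so t[1533] = t[3] = 8.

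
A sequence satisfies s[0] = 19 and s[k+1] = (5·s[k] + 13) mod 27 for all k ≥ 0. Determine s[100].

7

Computing terms: s[0] = 19; s[1] = 0; s[2] = 13; s[3] = 24; s[4] = 25; s[5] = 3; s[6] = 1; s[7] = 18; s[8] = 22; s[9] = 15; s[10] = 7; s[11] = 21; s[12] = 10; s[13] = 9; s[14] = 4; s[15] = 6; s[16] = 16; s[17] = 12; s[18] = 19.
Since s[18] = s[0] = 19, the sequence is periodic with period 18.
So s[100] = s[0 + ((100-0) mod 18)] = s[10] = 7.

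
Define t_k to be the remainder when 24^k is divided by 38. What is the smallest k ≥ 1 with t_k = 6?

2

Computing terms: t_0 = 1, t_1 = 24, t_2 = 6, t_3 = 30, t_4 = 36, t_5 = 28, t_6 = 26, t_7 = 16, t_8 = 4, t_9 = 20, t_{10} = 24.
Since t_{10} = t_1 = 24, the sequence is eventually periodic: after a pre-period of length 1 it cycles with period 9.
The value 6 first appears (with k ≥ 1) at t_2.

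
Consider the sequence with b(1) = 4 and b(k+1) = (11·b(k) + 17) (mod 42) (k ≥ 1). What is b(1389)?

16

b(1) = 4; b(2) = 19; b(3) = 16; b(4) = 25; b(5) = 40; b(6) = 37; b(7) = 4.
The sequence repeats with period 6.
(1389 - 1) mod 6 = 2, so b(1389) = b(3) = 16.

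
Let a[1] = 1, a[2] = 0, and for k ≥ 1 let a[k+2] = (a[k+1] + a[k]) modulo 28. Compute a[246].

3

Computing terms: a[1] = 1,  a[2] = 0,  a[3] = 1,  a[4] = 1,  a[5] = 2,  a[6] = 3,  a[7] = 5,  a[8] = 8,  a[9] = 13,  a[10] = 21,  a[11] = 6,  a[12] = 27,  a[13] = 5,  a[14] = 4,  a[15] = 9,  a[16] = 13,  a[17] = 22,  a[18] = 7,  a[19] = 1,  a[20] = 8,  a[21] = 9,  a[22] = 17,  a[23] = 26,  a[24] = 15,  a[25] = 13,  a[26] = 0,  a[27] = 13,  a[28] = 13,  a[29] = 26,  a[30] = 11,  a[31] = 9,  a[32] = 20,  a[33] = 1,  a[34] = 21,  a[35] = 22,  a[36] = 15,  a[37] = 9,  a[38] = 24,  a[39] = 5,  a[40] = 1,  a[41] = 6,  a[42] = 7,  a[43] = 13,  a[44] = 20,  a[45] = 5,  a[46] = 25,  a[47] = 2,  a[48] = 27,  a[49] = 1,  a[50] = 0.
The sequence repeats with period 48.
(246 - 1) mod 48 = 5, so a[246] = a[6] = 3.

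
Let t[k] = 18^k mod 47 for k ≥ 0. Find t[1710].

Listing terms: t[0] = 1, t[1] = 18, t[2] = 42, t[3] = 4, t[4] = 25, t[5] = 27, t[6] = 16, t[7] = 6, t[8] = 14, t[9] = 17, t[10] = 24, t[11] = 9, t[12] = 21, t[13] = 2, t[14] = 36, t[15] = 37, t[16] = 8, t[17] = 3, t[18] = 7, t[19] = 32, t[20] = 12, t[21] = 28, t[22] = 34, t[23] = 1.
The sequence repeats with period 23.
So t[1710] = t[0 + ((1710-0) mod 23)] = t[8] = 14.

14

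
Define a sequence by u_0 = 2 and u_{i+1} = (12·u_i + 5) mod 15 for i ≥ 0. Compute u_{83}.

11

We have u_0 = 2; u_1 = 14; u_2 = 8; u_3 = 11; u_4 = 2.
Since u_4 = u_0 = 2, the sequence is periodic with period 4.
(83 - 0) mod 4 = 3, so u_{83} = u_3 = 11.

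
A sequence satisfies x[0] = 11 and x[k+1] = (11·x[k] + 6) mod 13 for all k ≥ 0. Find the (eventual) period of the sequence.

Listing terms: x[0] = 11, x[1] = 10, x[2] = 12, x[3] = 8, x[4] = 3, x[5] = 0, x[6] = 6, x[7] = 7, x[8] = 5, x[9] = 9, x[10] = 1, x[11] = 4, x[12] = 11.
The sequence repeats with period 12.

12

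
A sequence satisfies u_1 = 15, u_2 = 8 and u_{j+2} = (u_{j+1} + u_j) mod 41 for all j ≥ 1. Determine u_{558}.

12

Computing terms: u_1 = 15,  u_2 = 8,  u_3 = 23,  u_4 = 31,  u_5 = 13,  u_6 = 3,  u_7 = 16,  u_8 = 19,  u_9 = 35,  u_{10} = 13,  u_{11} = 7,  u_{12} = 20,  u_{13} = 27,  u_{14} = 6,  u_{15} = 33,  u_{16} = 39,  u_{17} = 31,  u_{18} = 29,  u_{19} = 19,  u_{20} = 7,  u_{21} = 26,  u_{22} = 33,  u_{23} = 18,  u_{24} = 10,  u_{25} = 28,  u_{26} = 38,  u_{27} = 25,  u_{28} = 22,  u_{29} = 6,  u_{30} = 28,  u_{31} = 34,  u_{32} = 21,  u_{33} = 14,  u_{34} = 35,  u_{35} = 8,  u_{36} = 2,  u_{37} = 10,  u_{38} = 12,  u_{39} = 22,  u_{40} = 34,  u_{41} = 15,  u_{42} = 8.
The sequence repeats with period 40.
(558 - 1) mod 40 = 37, so u_{558} = u_{38} = 12.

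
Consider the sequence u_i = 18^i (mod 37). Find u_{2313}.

31

Computing terms: u_1 = 18,  u_2 = 28,  u_3 = 23,  u_4 = 7,  u_5 = 15,  u_6 = 11,  u_7 = 13,  u_8 = 12,  u_9 = 31,  u_{10} = 3,  u_{11} = 17,  u_{12} = 10,  u_{13} = 32,  u_{14} = 21,  u_{15} = 8,  u_{16} = 33,  u_{17} = 2,  u_{18} = 36,  u_{19} = 19,  u_{20} = 9,  u_{21} = 14,  u_{22} = 30,  u_{23} = 22,  u_{24} = 26,  u_{25} = 24,  u_{26} = 25,  u_{27} = 6,  u_{28} = 34,  u_{29} = 20,  u_{30} = 27,  u_{31} = 5,  u_{32} = 16,  u_{33} = 29,  u_{34} = 4,  u_{35} = 35,  u_{36} = 1,  u_{37} = 18.
The sequence repeats with period 36.
So u_{2313} = u_{1 + ((2313-1) mod 36)} = u_9 = 31.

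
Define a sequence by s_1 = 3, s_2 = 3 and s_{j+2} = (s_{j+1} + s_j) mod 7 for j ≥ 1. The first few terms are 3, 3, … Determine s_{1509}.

1

We have s_1 = 3, s_2 = 3, s_3 = 6, s_4 = 2, s_5 = 1, s_6 = 3, s_7 = 4, s_8 = 0, s_9 = 4, s_{10} = 4, s_{11} = 1, s_{12} = 5, s_{13} = 6, s_{14} = 4, s_{15} = 3, s_{16} = 0, s_{17} = 3, s_{18} = 3.
Since (s_{17}, s_{18}) = (s_1, s_2) = (3, 3) (two consecutive terms determine the rest), the sequence is periodic with period 16.
(1509 - 1) mod 16 = 4, so s_{1509} = s_5 = 1.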